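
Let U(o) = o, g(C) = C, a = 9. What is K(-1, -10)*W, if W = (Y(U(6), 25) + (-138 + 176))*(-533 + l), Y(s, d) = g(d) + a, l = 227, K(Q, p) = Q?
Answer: 22032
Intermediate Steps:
Y(s, d) = 9 + d (Y(s, d) = d + 9 = 9 + d)
W = -22032 (W = ((9 + 25) + (-138 + 176))*(-533 + 227) = (34 + 38)*(-306) = 72*(-306) = -22032)
K(-1, -10)*W = -1*(-22032) = 22032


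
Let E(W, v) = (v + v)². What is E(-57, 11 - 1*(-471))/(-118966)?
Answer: -464648/59483 ≈ -7.8114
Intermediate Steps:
E(W, v) = 4*v² (E(W, v) = (2*v)² = 4*v²)
E(-57, 11 - 1*(-471))/(-118966) = (4*(11 - 1*(-471))²)/(-118966) = (4*(11 + 471)²)*(-1/118966) = (4*482²)*(-1/118966) = (4*232324)*(-1/118966) = 929296*(-1/118966) = -464648/59483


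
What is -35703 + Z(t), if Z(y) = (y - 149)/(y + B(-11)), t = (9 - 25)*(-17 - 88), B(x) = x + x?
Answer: -59194043/1658 ≈ -35702.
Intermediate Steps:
B(x) = 2*x
t = 1680 (t = -16*(-105) = 1680)
Z(y) = (-149 + y)/(-22 + y) (Z(y) = (y - 149)/(y + 2*(-11)) = (-149 + y)/(y - 22) = (-149 + y)/(-22 + y))
-35703 + Z(t) = -35703 + (-149 + 1680)/(-22 + 1680) = -35703 + 1531/1658 = -59194043/1658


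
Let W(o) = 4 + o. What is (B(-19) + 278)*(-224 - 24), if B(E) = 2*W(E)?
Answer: -61504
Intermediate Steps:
B(E) = 8 + 2*E (B(E) = 2*(4 + E) = 8 + 2*E)
(B(-19) + 278)*(-224 - 24) = ((8 + 2*(-19)) + 278)*(-224 - 24) = ((8 - 38) + 278)*(-248) = (-30 + 278)*(-248) = 248*(-248) = -61504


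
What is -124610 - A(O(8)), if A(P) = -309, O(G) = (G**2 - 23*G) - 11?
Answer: -124301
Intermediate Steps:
O(G) = -11 + G**2 - 23*G
-124610 - A(O(8)) = -124610 - 1*(-309) = -124610 + 309 = -124301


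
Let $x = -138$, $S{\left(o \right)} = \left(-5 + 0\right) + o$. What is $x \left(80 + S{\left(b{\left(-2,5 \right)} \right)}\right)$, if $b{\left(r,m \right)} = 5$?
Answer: $-11040$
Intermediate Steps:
$S{\left(o \right)} = -5 + o$
$x \left(80 + S{\left(b{\left(-2,5 \right)} \right)}\right) = - 138 \left(80 + \left(-5 + 5\right)\right) = - 138 \left(80 + 0\right) = \left(-138\right) 80 = -11040$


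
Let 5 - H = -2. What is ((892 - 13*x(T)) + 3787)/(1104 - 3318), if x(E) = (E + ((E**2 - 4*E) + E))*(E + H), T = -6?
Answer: -4055/2214 ≈ -1.8315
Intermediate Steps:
H = 7 (H = 5 - 1*(-2) = 5 + 2 = 7)
x(E) = (7 + E)*(E**2 - 2*E) (x(E) = (E + ((E**2 - 4*E) + E))*(E + 7) = (E + (E**2 - 3*E))*(7 + E) = (E**2 - 2*E)*(7 + E) = (7 + E)*(E**2 - 2*E))
((892 - 13*x(T)) + 3787)/(1104 - 3318) = ((892 - 13*(-6*(-14 + (-6)**2 + 5*(-6)))) + 3787)/(1104 - 3318) = ((892 - 13*(-6*(-14 + 36 - 30))) + 3787)/(-2214) = ((892 - 13*(-6*(-8))) + 3787)*(-1/2214) = ((892 - 13*48) + 3787)*(-1/2214) = ((892 - 1*624) + 3787)*(-1/2214) = ((892 - 624) + 3787)*(-1/2214) = (268 + 3787)*(-1/2214) = 4055*(-1/2214) = -4055/2214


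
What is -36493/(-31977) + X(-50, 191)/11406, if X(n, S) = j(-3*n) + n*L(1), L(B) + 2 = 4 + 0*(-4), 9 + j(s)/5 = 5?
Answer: 68733653/60788277 ≈ 1.1307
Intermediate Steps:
j(s) = -20 (j(s) = -45 + 5*5 = -45 + 25 = -20)
L(B) = 2 (L(B) = -2 + (4 + 0*(-4)) = -2 + (4 + 0) = -2 + 4 = 2)
X(n, S) = -20 + 2*n (X(n, S) = -20 + n*2 = -20 + 2*n)
-36493/(-31977) + X(-50, 191)/11406 = -36493/(-31977) + (-20 + 2*(-50))/11406 = -36493*(-1/31977) + (-20 - 100)*(1/11406) = 36493/31977 - 120*1/11406 = 36493/31977 - 20/1901 = 68733653/60788277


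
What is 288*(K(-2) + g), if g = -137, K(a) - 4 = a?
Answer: -38880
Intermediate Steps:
K(a) = 4 + a
288*(K(-2) + g) = 288*((4 - 2) - 137) = 288*(2 - 137) = 288*(-135) = -38880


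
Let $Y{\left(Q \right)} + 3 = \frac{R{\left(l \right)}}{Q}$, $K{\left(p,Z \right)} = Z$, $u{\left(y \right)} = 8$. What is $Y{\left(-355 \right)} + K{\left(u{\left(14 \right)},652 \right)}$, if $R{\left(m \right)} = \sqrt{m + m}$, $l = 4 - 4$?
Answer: $649$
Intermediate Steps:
$l = 0$
$R{\left(m \right)} = \sqrt{2} \sqrt{m}$ ($R{\left(m \right)} = \sqrt{2 m} = \sqrt{2} \sqrt{m}$)
$Y{\left(Q \right)} = -3$ ($Y{\left(Q \right)} = -3 + \frac{\sqrt{2} \sqrt{0}}{Q} = -3 + \frac{\sqrt{2} \cdot 0}{Q} = -3 + \frac{0}{Q} = -3 + 0 = -3$)
$Y{\left(-355 \right)} + K{\left(u{\left(14 \right)},652 \right)} = -3 + 652 = 649$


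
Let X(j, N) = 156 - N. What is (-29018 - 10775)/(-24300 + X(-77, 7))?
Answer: 39793/24151 ≈ 1.6477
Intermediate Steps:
(-29018 - 10775)/(-24300 + X(-77, 7)) = (-29018 - 10775)/(-24300 + (156 - 1*7)) = -39793/(-24300 + (156 - 7)) = -39793/(-24300 + 149) = -39793/(-24151) = -39793*(-1/24151) = 39793/24151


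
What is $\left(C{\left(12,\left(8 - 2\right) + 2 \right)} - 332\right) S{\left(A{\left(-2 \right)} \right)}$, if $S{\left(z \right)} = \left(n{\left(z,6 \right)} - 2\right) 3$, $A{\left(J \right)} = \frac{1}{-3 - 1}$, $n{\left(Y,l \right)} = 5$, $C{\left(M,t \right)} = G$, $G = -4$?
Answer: $-3024$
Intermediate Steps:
$C{\left(M,t \right)} = -4$
$A{\left(J \right)} = - \frac{1}{4}$ ($A{\left(J \right)} = \frac{1}{-4} = - \frac{1}{4}$)
$S{\left(z \right)} = 9$ ($S{\left(z \right)} = \left(5 - 2\right) 3 = 3 \cdot 3 = 9$)
$\left(C{\left(12,\left(8 - 2\right) + 2 \right)} - 332\right) S{\left(A{\left(-2 \right)} \right)} = \left(-4 - 332\right) 9 = \left(-336\right) 9 = -3024$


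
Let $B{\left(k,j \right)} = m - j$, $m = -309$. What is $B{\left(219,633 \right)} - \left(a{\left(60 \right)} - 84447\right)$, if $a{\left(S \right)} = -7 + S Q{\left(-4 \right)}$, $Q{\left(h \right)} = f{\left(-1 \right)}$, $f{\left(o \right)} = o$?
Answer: $83572$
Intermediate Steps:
$Q{\left(h \right)} = -1$
$B{\left(k,j \right)} = -309 - j$
$a{\left(S \right)} = -7 - S$ ($a{\left(S \right)} = -7 + S \left(-1\right) = -7 - S$)
$B{\left(219,633 \right)} - \left(a{\left(60 \right)} - 84447\right) = \left(-309 - 633\right) - \left(\left(-7 - 60\right) - 84447\right) = -942 - \left(-67 - 84447\right) = -942 - -84514 = -942 + 84514 = 83572$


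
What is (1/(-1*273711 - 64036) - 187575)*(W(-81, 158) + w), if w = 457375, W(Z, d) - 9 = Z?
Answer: -28971468268120378/337747 ≈ -8.5779e+10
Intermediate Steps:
W(Z, d) = 9 + Z
(1/(-1*273711 - 64036) - 187575)*(W(-81, 158) + w) = (1/(-1*273711 - 64036) - 187575)*((9 - 81) + 457375) = (1/(-273711 - 64036) - 187575)*(-72 + 457375) = (1/(-337747) - 187575)*457303 = (-1/337747 - 187575)*457303 = -63352893526/337747*457303 = -28971468268120378/337747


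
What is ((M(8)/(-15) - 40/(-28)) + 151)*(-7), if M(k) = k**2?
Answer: -15557/15 ≈ -1037.1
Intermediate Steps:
((M(8)/(-15) - 40/(-28)) + 151)*(-7) = ((8**2/(-15) - 40/(-28)) + 151)*(-7) = ((64*(-1/15) - 40*(-1/28)) + 151)*(-7) = ((-64/15 + 10/7) + 151)*(-7) = (-298/105 + 151)*(-7) = (15557/105)*(-7) = -15557/15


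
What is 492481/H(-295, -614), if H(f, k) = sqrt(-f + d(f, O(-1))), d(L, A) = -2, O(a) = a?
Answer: 492481*sqrt(293)/293 ≈ 28771.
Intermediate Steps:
H(f, k) = sqrt(-2 - f) (H(f, k) = sqrt(-f - 2) = sqrt(-2 - f))
492481/H(-295, -614) = 492481/(sqrt(-2 - 1*(-295))) = 492481/(sqrt(-2 + 295)) = 492481/(sqrt(293)) = 492481*(sqrt(293)/293) = 492481*sqrt(293)/293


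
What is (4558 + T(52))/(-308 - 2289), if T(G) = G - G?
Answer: -86/49 ≈ -1.7551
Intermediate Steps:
T(G) = 0
(4558 + T(52))/(-308 - 2289) = (4558 + 0)/(-308 - 2289) = 4558/(-2597) = 4558*(-1/2597) = -86/49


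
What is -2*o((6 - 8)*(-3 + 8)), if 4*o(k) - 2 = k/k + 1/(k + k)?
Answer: -59/40 ≈ -1.4750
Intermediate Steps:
o(k) = ¾ + 1/(8*k) (o(k) = ½ + (k/k + 1/(k + k))/4 = ½ + (1 + 1/(2*k))/4 = ½ + (¼ + 1/(8*k)) = ¾ + 1/(8*k))
-2*o((6 - 8)*(-3 + 8)) = -(1 + 6*((6 - 8)*(-3 + 8)))/(4*((6 - 8)*(-3 + 8))) = -(1 + 6*(-2*5))/(4*((-2*5))) = -(1 + 6*(-10))/(4*(-10)) = -(-1)*(1 - 60)/(4*10) = -(-1)*(-59)/(4*10) = -2*59/80 = -59/40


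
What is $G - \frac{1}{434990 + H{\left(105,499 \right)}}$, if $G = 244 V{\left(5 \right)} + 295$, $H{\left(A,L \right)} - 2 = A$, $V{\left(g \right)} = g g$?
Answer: $\frac{2782445314}{435097} \approx 6395.0$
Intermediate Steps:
$V{\left(g \right)} = g^{2}$
$H{\left(A,L \right)} = 2 + A$
$G = 6395$ ($G = 244 \cdot 5^{2} + 295 = 244 \cdot 25 + 295 = 6100 + 295 = 6395$)
$G - \frac{1}{434990 + H{\left(105,499 \right)}} = 6395 - \frac{1}{434990 + \left(2 + 105\right)} = 6395 - \frac{1}{434990 + 107} = 6395 - \frac{1}{435097} = \frac{2782445314}{435097}$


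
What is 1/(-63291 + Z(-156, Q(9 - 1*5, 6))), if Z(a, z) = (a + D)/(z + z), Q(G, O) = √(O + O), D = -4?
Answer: -189873/12017250443 + 40*√3/12017250443 ≈ -1.5794e-5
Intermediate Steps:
Q(G, O) = √2*√O (Q(G, O) = √(2*O) = √2*√O)
Z(a, z) = (-4 + a)/(2*z) (Z(a, z) = (a - 4)/(z + z) = (-4 + a)/((2*z)) = (-4 + a)*(1/(2*z)) = (-4 + a)/(2*z))
1/(-63291 + Z(-156, Q(9 - 1*5, 6))) = 1/(-63291 + (-4 - 156)/(2*((√2*√6)))) = 1/(-63291 + (½)*(-160)/(2*√3)) = 1/(-63291 + (½)*(√3/6)*(-160)) = 1/(-63291 - 40*√3/3)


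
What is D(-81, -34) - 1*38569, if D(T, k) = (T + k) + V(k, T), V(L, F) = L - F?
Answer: -38637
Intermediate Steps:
D(T, k) = 2*k (D(T, k) = (T + k) + (k - T) = 2*k)
D(-81, -34) - 1*38569 = 2*(-34) - 1*38569 = -68 - 38569 = -38637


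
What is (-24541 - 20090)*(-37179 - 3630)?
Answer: 1821346479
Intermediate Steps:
(-24541 - 20090)*(-37179 - 3630) = -44631*(-40809) = 1821346479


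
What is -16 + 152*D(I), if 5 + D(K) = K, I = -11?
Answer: -2448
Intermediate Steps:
D(K) = -5 + K
-16 + 152*D(I) = -16 + 152*(-5 - 11) = -16 + 152*(-16) = -16 - 2432 = -2448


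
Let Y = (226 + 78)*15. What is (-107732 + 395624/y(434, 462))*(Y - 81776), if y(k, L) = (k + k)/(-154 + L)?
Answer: -78155873152/31 ≈ -2.5212e+9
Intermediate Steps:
y(k, L) = 2*k/(-154 + L) (y(k, L) = (2*k)/(-154 + L) = 2*k/(-154 + L))
Y = 4560 (Y = 304*15 = 4560)
(-107732 + 395624/y(434, 462))*(Y - 81776) = (-107732 + 395624/((2*434/(-154 + 462))))*(4560 - 81776) = (-107732 + 395624/((2*434/308)))*(-77216) = (-107732 + 395624/((2*434*(1/308))))*(-77216) = (-107732 + 395624/(31/11))*(-77216) = (-107732 + 395624*(11/31))*(-77216) = (-107732 + 4351864/31)*(-77216) = (1012172/31)*(-77216) = -78155873152/31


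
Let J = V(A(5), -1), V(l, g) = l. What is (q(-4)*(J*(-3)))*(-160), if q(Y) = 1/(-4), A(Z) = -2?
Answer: 240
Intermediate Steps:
q(Y) = -1/4
J = -2
(q(-4)*(J*(-3)))*(-160) = -(-1)*(-3)/2*(-160) = -1/4*6*(-160) = -3/2*(-160) = 240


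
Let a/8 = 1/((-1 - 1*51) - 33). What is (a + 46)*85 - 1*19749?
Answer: -15847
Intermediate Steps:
a = -8/85 (a = 8/((-1 - 1*51) - 33) = 8/((-1 - 51) - 33) = 8/(-52 - 33) = 8/(-85) = 8*(-1/85) = -8/85 ≈ -0.094118)
(a + 46)*85 - 1*19749 = (-8/85 + 46)*85 - 1*19749 = (3902/85)*85 - 19749 = 3902 - 19749 = -15847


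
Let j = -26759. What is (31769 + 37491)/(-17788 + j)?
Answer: -69260/44547 ≈ -1.5548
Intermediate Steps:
(31769 + 37491)/(-17788 + j) = (31769 + 37491)/(-17788 - 26759) = 69260/(-44547) = 69260*(-1/44547) = -69260/44547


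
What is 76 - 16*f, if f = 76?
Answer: -1140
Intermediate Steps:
76 - 16*f = 76 - 16*76 = 76 - 1216 = -1140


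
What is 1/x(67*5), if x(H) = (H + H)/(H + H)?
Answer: 1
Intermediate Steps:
x(H) = 1 (x(H) = (2*H)/((2*H)) = (2*H)*(1/(2*H)) = 1)
1/x(67*5) = 1/1 = 1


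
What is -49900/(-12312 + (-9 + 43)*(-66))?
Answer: 12475/3639 ≈ 3.4281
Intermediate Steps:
-49900/(-12312 + (-9 + 43)*(-66)) = -49900/(-12312 + 34*(-66)) = -49900/(-12312 - 2244) = -49900/(-14556) = -49900*(-1/14556) = 12475/3639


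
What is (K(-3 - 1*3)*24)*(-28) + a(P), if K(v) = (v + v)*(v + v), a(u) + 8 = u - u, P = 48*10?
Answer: -96776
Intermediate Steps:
P = 480
a(u) = -8 (a(u) = -8 + (u - u) = -8 + 0 = -8)
K(v) = 4*v² (K(v) = (2*v)*(2*v) = 4*v²)
(K(-3 - 1*3)*24)*(-28) + a(P) = ((4*(-3 - 1*3)²)*24)*(-28) - 8 = ((4*(-3 - 3)²)*24)*(-28) - 8 = ((4*(-6)²)*24)*(-28) - 8 = ((4*36)*24)*(-28) - 8 = (144*24)*(-28) - 8 = 3456*(-28) - 8 = -96768 - 8 = -96776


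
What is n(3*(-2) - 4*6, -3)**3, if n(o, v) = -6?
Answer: -216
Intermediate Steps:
n(3*(-2) - 4*6, -3)**3 = (-6)**3 = -216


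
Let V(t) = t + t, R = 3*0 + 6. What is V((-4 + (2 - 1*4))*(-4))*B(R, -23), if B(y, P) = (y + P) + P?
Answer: -1920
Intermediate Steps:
R = 6 (R = 0 + 6 = 6)
B(y, P) = y + 2*P (B(y, P) = (P + y) + P = y + 2*P)
V(t) = 2*t
V((-4 + (2 - 1*4))*(-4))*B(R, -23) = (2*((-4 + (2 - 1*4))*(-4)))*(6 + 2*(-23)) = (2*((-4 + (2 - 4))*(-4)))*(6 - 46) = (2*((-4 - 2)*(-4)))*(-40) = (2*(-6*(-4)))*(-40) = (2*24)*(-40) = 48*(-40) = -1920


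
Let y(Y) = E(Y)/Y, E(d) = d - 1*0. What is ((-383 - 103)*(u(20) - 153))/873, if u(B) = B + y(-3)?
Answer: 7128/97 ≈ 73.484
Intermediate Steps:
E(d) = d (E(d) = d + 0 = d)
y(Y) = 1 (y(Y) = Y/Y = 1)
u(B) = 1 + B (u(B) = B + 1 = 1 + B)
((-383 - 103)*(u(20) - 153))/873 = ((-383 - 103)*((1 + 20) - 153))/873 = -486*(21 - 153)*(1/873) = -486*(-132)*(1/873) = 64152*(1/873) = 7128/97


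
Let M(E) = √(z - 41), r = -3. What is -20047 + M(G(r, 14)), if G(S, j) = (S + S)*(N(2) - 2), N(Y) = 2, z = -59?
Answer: -20047 + 10*I ≈ -20047.0 + 10.0*I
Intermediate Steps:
G(S, j) = 0 (G(S, j) = (S + S)*(2 - 2) = (2*S)*0 = 0)
M(E) = 10*I (M(E) = √(-59 - 41) = √(-100) = 10*I)
-20047 + M(G(r, 14)) = -20047 + 10*I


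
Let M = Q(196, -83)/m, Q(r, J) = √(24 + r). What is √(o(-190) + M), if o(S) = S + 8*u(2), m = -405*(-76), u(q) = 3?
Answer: √(-485400600 + 190*√55)/1710 ≈ 12.884*I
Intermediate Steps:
m = 30780
o(S) = 24 + S (o(S) = S + 8*3 = S + 24 = 24 + S)
M = √55/15390 (M = √(24 + 196)/30780 = √220*(1/30780) = (2*√55)*(1/30780) = √55/15390 ≈ 0.00048188)
√(o(-190) + M) = √((24 - 190) + √55/15390) = √(-166 + √55/15390)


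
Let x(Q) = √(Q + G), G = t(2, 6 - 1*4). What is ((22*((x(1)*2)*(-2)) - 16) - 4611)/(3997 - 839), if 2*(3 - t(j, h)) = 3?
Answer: -4627/3158 - 22*√10/1579 ≈ -1.5092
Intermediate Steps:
t(j, h) = 3/2 (t(j, h) = 3 - ½*3 = 3 - 3/2 = 3/2)
G = 3/2 ≈ 1.5000
x(Q) = √(3/2 + Q) (x(Q) = √(Q + 3/2) = √(3/2 + Q))
((22*((x(1)*2)*(-2)) - 16) - 4611)/(3997 - 839) = ((22*(((√(6 + 4*1)/2)*2)*(-2)) - 16) - 4611)/(3997 - 839) = ((22*(((√(6 + 4)/2)*2)*(-2)) - 16) - 4611)/3158 = ((22*(((√10/2)*2)*(-2)) - 16) - 4611)*(1/3158) = ((22*(√10*(-2)) - 16) - 4611)*(1/3158) = ((22*(-2*√10) - 16) - 4611)*(1/3158) = ((-44*√10 - 16) - 4611)*(1/3158) = ((-16 - 44*√10) - 4611)*(1/3158) = (-4627 - 44*√10)*(1/3158) = -4627/3158 - 22*√10/1579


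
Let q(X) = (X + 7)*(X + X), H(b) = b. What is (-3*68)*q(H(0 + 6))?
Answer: -31824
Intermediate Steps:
q(X) = 2*X*(7 + X) (q(X) = (7 + X)*(2*X) = 2*X*(7 + X))
(-3*68)*q(H(0 + 6)) = (-3*68)*(2*(0 + 6)*(7 + (0 + 6))) = -408*6*(7 + 6) = -408*6*13 = -204*156 = -31824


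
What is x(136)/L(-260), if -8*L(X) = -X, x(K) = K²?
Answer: -36992/65 ≈ -569.11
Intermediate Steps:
L(X) = X/8 (L(X) = -(-1)*X/8 = X/8)
x(136)/L(-260) = 136²/(((⅛)*(-260))) = 18496/(-65/2) = 18496*(-2/65) = -36992/65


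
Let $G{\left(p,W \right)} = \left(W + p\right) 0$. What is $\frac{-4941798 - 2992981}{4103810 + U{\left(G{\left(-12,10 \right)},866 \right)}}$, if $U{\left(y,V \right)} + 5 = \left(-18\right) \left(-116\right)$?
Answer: $- \frac{7934779}{4105893} \approx -1.9325$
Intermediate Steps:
$G{\left(p,W \right)} = 0$
$U{\left(y,V \right)} = 2083$ ($U{\left(y,V \right)} = -5 - -2088 = -5 + 2088 = 2083$)
$\frac{-4941798 - 2992981}{4103810 + U{\left(G{\left(-12,10 \right)},866 \right)}} = \frac{-4941798 - 2992981}{4103810 + 2083} = - \frac{7934779}{4105893}$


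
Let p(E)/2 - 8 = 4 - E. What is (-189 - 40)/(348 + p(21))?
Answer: -229/330 ≈ -0.69394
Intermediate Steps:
p(E) = 24 - 2*E (p(E) = 16 + 2*(4 - E) = 16 + (8 - 2*E) = 24 - 2*E)
(-189 - 40)/(348 + p(21)) = (-189 - 40)/(348 + (24 - 2*21)) = -229/(348 + (24 - 42)) = -229/(348 - 18) = -229/330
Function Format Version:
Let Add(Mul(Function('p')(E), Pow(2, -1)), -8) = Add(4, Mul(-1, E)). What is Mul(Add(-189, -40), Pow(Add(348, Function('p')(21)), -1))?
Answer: Rational(-229, 330) ≈ -0.69394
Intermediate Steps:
Function('p')(E) = Add(24, Mul(-2, E)) (Function('p')(E) = Add(16, Mul(2, Add(4, Mul(-1, E)))) = Add(16, Add(8, Mul(-2, E))) = Add(24, Mul(-2, E)))
Mul(Add(-189, -40), Pow(Add(348, Function('p')(21)), -1)) = Mul(Add(-189, -40), Pow(Add(348, Add(24, Mul(-2, 21))), -1)) = Mul(-229, Pow(Add(348, Add(24, -42)), -1)) = Mul(-229, Pow(Add(348, -18), -1)) = Mul(-229, Pow(330, -1)) = Mul(-229, Rational(1, 330)) = Rational(-229, 330)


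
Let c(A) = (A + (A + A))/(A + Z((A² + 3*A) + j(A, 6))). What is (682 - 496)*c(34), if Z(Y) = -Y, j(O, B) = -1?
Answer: -18972/1223 ≈ -15.513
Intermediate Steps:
c(A) = 3*A/(1 - A² - 2*A) (c(A) = (A + (A + A))/(A - ((A² + 3*A) - 1)) = (A + 2*A)/(A - (-1 + A² + 3*A)) = (3*A)/(A + (1 - A² - 3*A)) = (3*A)/(1 - A² - 2*A) = 3*A/(1 - A² - 2*A))
(682 - 496)*c(34) = (682 - 496)*(-3*34/(-1 + 34² + 2*34)) = 186*(-3*34/(-1 + 1156 + 68)) = 186*(-3*34/1223) = 186*(-3*34*1/1223) = 186*(-102/1223) = -18972/1223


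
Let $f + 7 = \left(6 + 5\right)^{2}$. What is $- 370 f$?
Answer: $-42180$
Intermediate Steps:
$f = 114$ ($f = -7 + \left(6 + 5\right)^{2} = -7 + 11^{2} = -7 + 121 = 114$)
$- 370 f = \left(-370\right) 114 = -42180$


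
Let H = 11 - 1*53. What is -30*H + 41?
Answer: 1301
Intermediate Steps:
H = -42 (H = 11 - 53 = -42)
-30*H + 41 = -30*(-42) + 41 = 1260 + 41 = 1301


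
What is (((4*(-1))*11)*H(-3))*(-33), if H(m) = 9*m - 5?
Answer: -46464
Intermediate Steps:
H(m) = -5 + 9*m
(((4*(-1))*11)*H(-3))*(-33) = (((4*(-1))*11)*(-5 + 9*(-3)))*(-33) = ((-4*11)*(-5 - 27))*(-33) = -44*(-32)*(-33) = 1408*(-33) = -46464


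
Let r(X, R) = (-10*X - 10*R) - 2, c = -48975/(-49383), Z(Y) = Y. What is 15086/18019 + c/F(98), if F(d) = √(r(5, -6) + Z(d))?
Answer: 15086/18019 + 16325*√106/1744866 ≈ 0.93355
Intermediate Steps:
c = 16325/16461 (c = -48975*(-1/49383) = 16325/16461 ≈ 0.99174)
r(X, R) = -2 - 10*R - 10*X (r(X, R) = (-10*R - 10*X) - 2 = -2 - 10*R - 10*X)
F(d) = √(8 + d) (F(d) = √((-2 - 10*(-6) - 10*5) + d) = √((-2 + 60 - 50) + d) = √(8 + d))
15086/18019 + c/F(98) = 15086/18019 + 16325/(16461*(√(8 + 98))) = 15086*(1/18019) + 16325/(16461*(√106)) = 15086/18019 + 16325*(√106/106)/16461 = 15086/18019 + 16325*√106/1744866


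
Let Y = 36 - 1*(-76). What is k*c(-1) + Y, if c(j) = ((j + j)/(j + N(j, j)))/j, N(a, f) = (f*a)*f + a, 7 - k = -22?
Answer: 278/3 ≈ 92.667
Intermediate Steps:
k = 29 (k = 7 - 1*(-22) = 7 + 22 = 29)
N(a, f) = a + a*f² (N(a, f) = (a*f)*f + a = a*f² + a = a + a*f²)
Y = 112 (Y = 36 + 76 = 112)
c(j) = 2/(j + j*(1 + j²)) (c(j) = ((j + j)/(j + j*(1 + j²)))/j = ((2*j)/(j + j*(1 + j²)))/j = (2*j/(j + j*(1 + j²)))/j = 2/(j + j*(1 + j²)))
k*c(-1) + Y = 29*(2/(-1*(2 + (-1)²))) + 112 = 29*(2*(-1)/(2 + 1)) + 112 = 29*(2*(-1)/3) + 112 = 29*(2*(-1)*(⅓)) + 112 = 29*(-⅔) + 112 = -58/3 + 112 = 278/3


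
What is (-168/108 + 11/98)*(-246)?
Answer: 52193/147 ≈ 355.05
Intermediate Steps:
(-168/108 + 11/98)*(-246) = (-168*1/108 + 11*(1/98))*(-246) = (-14/9 + 11/98)*(-246) = -1273/882*(-246) = 52193/147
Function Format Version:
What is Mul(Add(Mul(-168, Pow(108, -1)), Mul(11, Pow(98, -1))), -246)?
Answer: Rational(52193, 147) ≈ 355.05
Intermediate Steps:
Mul(Add(Mul(-168, Pow(108, -1)), Mul(11, Pow(98, -1))), -246) = Mul(Add(Mul(-168, Rational(1, 108)), Mul(11, Rational(1, 98))), -246) = Mul(Add(Rational(-14, 9), Rational(11, 98)), -246) = Mul(Rational(-1273, 882), -246) = Rational(52193, 147)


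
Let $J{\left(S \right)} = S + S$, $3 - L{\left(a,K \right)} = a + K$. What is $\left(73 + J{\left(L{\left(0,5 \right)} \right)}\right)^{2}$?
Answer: $4761$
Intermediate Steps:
$L{\left(a,K \right)} = 3 - K - a$ ($L{\left(a,K \right)} = 3 - \left(a + K\right) = 3 - \left(K + a\right) = 3 - K - a$)
$J{\left(S \right)} = 2 S$
$\left(73 + J{\left(L{\left(0,5 \right)} \right)}\right)^{2} = \left(73 + 2 \left(3 - 5 - 0\right)\right)^{2} = \left(73 + 2 \left(3 - 5 + 0\right)\right)^{2} = \left(73 + 2 \left(-2\right)\right)^{2} = \left(73 - 4\right)^{2} = 69^{2} = 4761$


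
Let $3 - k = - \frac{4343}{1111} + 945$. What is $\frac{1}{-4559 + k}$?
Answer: $- \frac{11}{60468} \approx -0.00018191$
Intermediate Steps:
$k = - \frac{10319}{11}$ ($k = 3 - \left(- \frac{4343}{1111} + 945\right) = 3 - \left(\left(-4343\right) \frac{1}{1111} + 945\right) = 3 - \left(- \frac{43}{11} + 945\right) = 3 - \frac{10352}{11} = - \frac{10319}{11} \approx -938.09$)
$\frac{1}{-4559 + k} = \frac{1}{-4559 - \frac{10319}{11}} = \frac{1}{- \frac{60468}{11}} = - \frac{11}{60468}$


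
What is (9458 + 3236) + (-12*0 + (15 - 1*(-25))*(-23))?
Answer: 11774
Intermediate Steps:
(9458 + 3236) + (-12*0 + (15 - 1*(-25))*(-23)) = 12694 + (0 + (15 + 25)*(-23)) = 12694 + (0 + 40*(-23)) = 12694 + (0 - 920) = 12694 - 920 = 11774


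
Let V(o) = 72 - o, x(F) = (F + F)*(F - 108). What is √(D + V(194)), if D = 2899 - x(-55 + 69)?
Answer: 3*√601 ≈ 73.546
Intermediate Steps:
x(F) = 2*F*(-108 + F) (x(F) = (2*F)*(-108 + F) = 2*F*(-108 + F))
D = 5531 (D = 2899 - 2*(-55 + 69)*(-108 + (-55 + 69)) = 2899 - 2*14*(-108 + 14) = 2899 - 2*14*(-94) = 2899 - 1*(-2632) = 2899 + 2632 = 5531)
√(D + V(194)) = √(5531 + (72 - 1*194)) = √(5531 + (72 - 194)) = √(5531 - 122) = √5409 = 3*√601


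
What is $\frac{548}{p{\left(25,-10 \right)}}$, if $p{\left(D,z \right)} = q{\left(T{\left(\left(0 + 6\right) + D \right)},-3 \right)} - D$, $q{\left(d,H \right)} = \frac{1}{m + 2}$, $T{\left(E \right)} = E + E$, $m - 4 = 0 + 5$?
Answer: $-22$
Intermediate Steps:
$m = 9$ ($m = 4 + \left(0 + 5\right) = 4 + 5 = 9$)
$T{\left(E \right)} = 2 E$
$q{\left(d,H \right)} = \frac{1}{11}$ ($q{\left(d,H \right)} = \frac{1}{9 + 2} = \frac{1}{11}$)
$p{\left(D,z \right)} = \frac{1}{11} - D$
$\frac{548}{p{\left(25,-10 \right)}} = \frac{548}{\frac{1}{11} - 25} = \frac{548}{- \frac{274}{11}} = 548 \left(- \frac{11}{274}\right) = -22$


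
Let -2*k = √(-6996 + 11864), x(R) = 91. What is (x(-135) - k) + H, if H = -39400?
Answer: -39309 + √1217 ≈ -39274.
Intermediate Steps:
k = -√1217 (k = -√(-6996 + 11864)/2 = -√1217 ≈ -34.885)
(x(-135) - k) + H = (91 - (-1)*√1217) - 39400 = (91 + √1217) - 39400 = -39309 + √1217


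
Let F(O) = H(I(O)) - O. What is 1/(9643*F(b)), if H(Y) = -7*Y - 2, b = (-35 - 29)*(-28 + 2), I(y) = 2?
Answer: -1/16200240 ≈ -6.1728e-8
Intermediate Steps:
b = 1664 (b = -64*(-26) = 1664)
H(Y) = -2 - 7*Y
F(O) = -16 - O (F(O) = (-2 - 7*2) - O = (-2 - 14) - O = -16 - O)
1/(9643*F(b)) = 1/(9643*(-16 - 1*1664)) = 1/(9643*(-16 - 1664)) = (1/9643)/(-1680) = (1/9643)*(-1/1680) = -1/16200240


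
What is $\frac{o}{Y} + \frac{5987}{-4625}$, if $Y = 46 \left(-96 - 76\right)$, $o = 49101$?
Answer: $- \frac{274461269}{36593000} \approx -7.5004$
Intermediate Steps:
$Y = -7912$ ($Y = 46 \left(-172\right) = -7912$)
$\frac{o}{Y} + \frac{5987}{-4625} = \frac{49101}{-7912} + \frac{5987}{-4625} = 49101 \left(- \frac{1}{7912}\right) + 5987 \left(- \frac{1}{4625}\right) = - \frac{49101}{7912} - \frac{5987}{4625} = - \frac{274461269}{36593000}$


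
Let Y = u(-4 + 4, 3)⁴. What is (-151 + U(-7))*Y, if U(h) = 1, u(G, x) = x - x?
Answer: 0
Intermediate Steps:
u(G, x) = 0
Y = 0 (Y = 0⁴ = 0)
(-151 + U(-7))*Y = (-151 + 1)*0 = -150*0 = 0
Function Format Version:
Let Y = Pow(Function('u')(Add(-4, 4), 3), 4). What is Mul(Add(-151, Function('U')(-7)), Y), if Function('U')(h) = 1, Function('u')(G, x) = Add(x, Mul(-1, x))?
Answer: 0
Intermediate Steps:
Function('u')(G, x) = 0
Y = 0 (Y = Pow(0, 4) = 0)
Mul(Add(-151, Function('U')(-7)), Y) = Mul(Add(-151, 1), 0) = Mul(-150, 0) = 0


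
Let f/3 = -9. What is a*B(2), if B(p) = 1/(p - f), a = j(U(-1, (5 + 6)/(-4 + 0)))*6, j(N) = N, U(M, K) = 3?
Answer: 18/29 ≈ 0.62069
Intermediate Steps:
f = -27 (f = 3*(-9) = -27)
a = 18 (a = 3*6 = 18)
B(p) = 1/(27 + p) (B(p) = 1/(p - 1*(-27)) = 1/(p + 27) = 1/(27 + p))
a*B(2) = 18/(27 + 2) = 18/29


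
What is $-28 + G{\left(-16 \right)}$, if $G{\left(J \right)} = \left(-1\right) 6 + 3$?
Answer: $-31$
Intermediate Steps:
$G{\left(J \right)} = -3$ ($G{\left(J \right)} = -6 + 3 = -3$)
$-28 + G{\left(-16 \right)} = -28 - 3 = -31$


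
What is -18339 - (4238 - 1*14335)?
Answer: -8242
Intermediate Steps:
-18339 - (4238 - 1*14335) = -18339 - (4238 - 14335) = -18339 - 1*(-10097) = -18339 + 10097 = -8242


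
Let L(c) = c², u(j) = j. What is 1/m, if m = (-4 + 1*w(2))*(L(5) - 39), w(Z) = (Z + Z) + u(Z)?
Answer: -1/28 ≈ -0.035714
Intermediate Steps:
w(Z) = 3*Z (w(Z) = (Z + Z) + Z = 2*Z + Z = 3*Z)
m = -28 (m = (-4 + 1*(3*2))*(5² - 39) = (-4 + 1*6)*(25 - 39) = (-4 + 6)*(-14) = 2*(-14) = -28)
1/m = 1/(-28) = -1/28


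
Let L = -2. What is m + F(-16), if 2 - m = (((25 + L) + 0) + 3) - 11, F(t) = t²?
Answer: 243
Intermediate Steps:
m = -13 (m = 2 - ((((25 - 2) + 0) + 3) - 11) = 2 - (((23 + 0) + 3) - 11) = 2 - ((23 + 3) - 11) = 2 - (26 - 11) = 2 - 1*15 = 2 - 15 = -13)
m + F(-16) = -13 + (-16)² = -13 + 256 = 243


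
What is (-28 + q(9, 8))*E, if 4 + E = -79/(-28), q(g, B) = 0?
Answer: 33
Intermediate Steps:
E = -33/28 (E = -4 - 79/(-28) = -4 - 79*(-1/28) = -4 + 79/28 = -33/28 ≈ -1.1786)
(-28 + q(9, 8))*E = (-28 + 0)*(-33/28) = -28*(-33/28) = 33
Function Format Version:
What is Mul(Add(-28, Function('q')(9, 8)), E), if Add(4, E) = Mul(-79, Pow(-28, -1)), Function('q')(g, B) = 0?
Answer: 33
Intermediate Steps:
E = Rational(-33, 28) (E = Add(-4, Mul(-79, Pow(-28, -1))) = Add(-4, Mul(-79, Rational(-1, 28))) = Add(-4, Rational(79, 28)) = Rational(-33, 28) ≈ -1.1786)
Mul(Add(-28, Function('q')(9, 8)), E) = Mul(Add(-28, 0), Rational(-33, 28)) = Mul(-28, Rational(-33, 28)) = 33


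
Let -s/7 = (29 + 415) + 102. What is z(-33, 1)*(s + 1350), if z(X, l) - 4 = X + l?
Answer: 69216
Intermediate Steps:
z(X, l) = 4 + X + l (z(X, l) = 4 + (X + l) = 4 + X + l)
s = -3822 (s = -7*((29 + 415) + 102) = -7*(444 + 102) = -7*546 = -3822)
z(-33, 1)*(s + 1350) = (4 - 33 + 1)*(-3822 + 1350) = -28*(-2472) = 69216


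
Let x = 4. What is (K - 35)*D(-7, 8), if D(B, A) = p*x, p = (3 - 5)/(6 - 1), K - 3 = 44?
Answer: -96/5 ≈ -19.200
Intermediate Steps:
K = 47 (K = 3 + 44 = 47)
p = -⅖ (p = -2/5 = -2*⅕ = -⅖ ≈ -0.40000)
D(B, A) = -8/5 (D(B, A) = -⅖*4 = -8/5)
(K - 35)*D(-7, 8) = (47 - 35)*(-8/5) = 12*(-8/5) = -96/5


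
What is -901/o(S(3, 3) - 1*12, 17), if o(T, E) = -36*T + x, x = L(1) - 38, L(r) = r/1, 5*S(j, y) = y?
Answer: -4505/1867 ≈ -2.4130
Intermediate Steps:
S(j, y) = y/5
L(r) = r (L(r) = r*1 = r)
x = -37 (x = 1 - 38 = -37)
o(T, E) = -37 - 36*T (o(T, E) = -36*T - 37 = -37 - 36*T)
-901/o(S(3, 3) - 1*12, 17) = -901/(-37 - 36*((1/5)*3 - 1*12)) = -901/(-37 - 36*(3/5 - 12)) = -901/(-37 - 36*(-57/5)) = -901/(-37 + 2052/5) = -901/1867/5 = -901*5/1867 = -4505/1867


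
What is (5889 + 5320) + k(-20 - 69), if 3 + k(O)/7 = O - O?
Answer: 11188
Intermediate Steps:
k(O) = -21 (k(O) = -21 + 7*(O - O) = -21 + 7*0 = -21 + 0 = -21)
(5889 + 5320) + k(-20 - 69) = (5889 + 5320) - 21 = 11209 - 21 = 11188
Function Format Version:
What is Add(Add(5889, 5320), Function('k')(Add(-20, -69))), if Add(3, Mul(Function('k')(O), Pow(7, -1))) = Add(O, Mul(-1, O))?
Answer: 11188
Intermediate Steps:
Function('k')(O) = -21 (Function('k')(O) = Add(-21, Mul(7, Add(O, Mul(-1, O)))) = Add(-21, Mul(7, 0)) = Add(-21, 0) = -21)
Add(Add(5889, 5320), Function('k')(Add(-20, -69))) = Add(Add(5889, 5320), -21) = Add(11209, -21) = 11188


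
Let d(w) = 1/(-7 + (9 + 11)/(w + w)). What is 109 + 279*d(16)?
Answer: 1109/17 ≈ 65.235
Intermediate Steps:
d(w) = 1/(-7 + 10/w) (d(w) = 1/(-7 + 20/((2*w))) = 1/(-7 + 20*(1/(2*w))) = 1/(-7 + 10/w))
109 + 279*d(16) = 109 + 279*(-1*16/(-10 + 7*16)) = 109 + 279*(-1*16/(-10 + 112)) = 109 + 279*(-1*16/102) = 109 + 279*(-1*16*1/102) = 109 + 279*(-8/51) = 109 - 744/17 = 1109/17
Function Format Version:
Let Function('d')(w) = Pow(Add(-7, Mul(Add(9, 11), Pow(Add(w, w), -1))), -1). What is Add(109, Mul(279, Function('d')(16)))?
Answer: Rational(1109, 17) ≈ 65.235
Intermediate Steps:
Function('d')(w) = Pow(Add(-7, Mul(10, Pow(w, -1))), -1) (Function('d')(w) = Pow(Add(-7, Mul(20, Pow(Mul(2, w), -1))), -1) = Pow(Add(-7, Mul(20, Mul(Rational(1, 2), Pow(w, -1)))), -1) = Pow(Add(-7, Mul(10, Pow(w, -1))), -1))
Add(109, Mul(279, Function('d')(16))) = Add(109, Mul(279, Mul(-1, 16, Pow(Add(-10, Mul(7, 16)), -1)))) = Add(109, Mul(279, Mul(-1, 16, Pow(Add(-10, 112), -1)))) = Add(109, Mul(279, Mul(-1, 16, Pow(102, -1)))) = Add(109, Mul(279, Mul(-1, 16, Rational(1, 102)))) = Add(109, Mul(279, Rational(-8, 51))) = Add(109, Rational(-744, 17)) = Rational(1109, 17)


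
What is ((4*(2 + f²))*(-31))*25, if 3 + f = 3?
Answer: -6200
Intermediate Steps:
f = 0 (f = -3 + 3 = 0)
((4*(2 + f²))*(-31))*25 = ((4*(2 + 0²))*(-31))*25 = ((4*(2 + 0))*(-31))*25 = ((4*2)*(-31))*25 = (8*(-31))*25 = -248*25 = -6200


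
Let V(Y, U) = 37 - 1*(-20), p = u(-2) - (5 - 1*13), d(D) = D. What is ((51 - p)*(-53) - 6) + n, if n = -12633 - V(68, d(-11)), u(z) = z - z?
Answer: -14975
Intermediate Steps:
u(z) = 0
p = 8 (p = 0 - (5 - 1*13) = 0 - (5 - 13) = 0 - 1*(-8) = 0 + 8 = 8)
V(Y, U) = 57 (V(Y, U) = 37 + 20 = 57)
n = -12690 (n = -12633 - 1*57 = -12633 - 57 = -12690)
((51 - p)*(-53) - 6) + n = ((51 - 1*8)*(-53) - 6) - 12690 = ((51 - 8)*(-53) - 6) - 12690 = (43*(-53) - 6) - 12690 = (-2279 - 6) - 12690 = -2285 - 12690 = -14975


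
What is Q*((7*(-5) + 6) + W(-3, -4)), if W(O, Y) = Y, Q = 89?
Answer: -2937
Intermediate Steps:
Q*((7*(-5) + 6) + W(-3, -4)) = 89*((7*(-5) + 6) - 4) = 89*((-35 + 6) - 4) = 89*(-29 - 4) = 89*(-33) = -2937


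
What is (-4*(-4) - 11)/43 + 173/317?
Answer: 9024/13631 ≈ 0.66202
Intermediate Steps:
(-4*(-4) - 11)/43 + 173/317 = (16 - 11)*(1/43) + 173*(1/317) = 5*(1/43) + 173/317 = 5/43 + 173/317 = 9024/13631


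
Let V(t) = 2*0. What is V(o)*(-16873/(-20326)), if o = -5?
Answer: 0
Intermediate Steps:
V(t) = 0
V(o)*(-16873/(-20326)) = 0*(-16873/(-20326)) = 0*(-16873*(-1/20326)) = 0*(16873/20326) = 0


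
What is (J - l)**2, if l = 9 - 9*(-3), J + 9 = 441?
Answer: 156816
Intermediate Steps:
J = 432 (J = -9 + 441 = 432)
l = 36 (l = 9 + 27 = 36)
(J - l)**2 = (432 - 1*36)**2 = (432 - 36)**2 = 396**2 = 156816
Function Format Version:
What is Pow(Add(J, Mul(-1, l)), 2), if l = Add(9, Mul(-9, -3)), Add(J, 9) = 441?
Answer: 156816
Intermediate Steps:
J = 432 (J = Add(-9, 441) = 432)
l = 36 (l = Add(9, 27) = 36)
Pow(Add(J, Mul(-1, l)), 2) = Pow(Add(432, Mul(-1, 36)), 2) = Pow(Add(432, -36), 2) = Pow(396, 2) = 156816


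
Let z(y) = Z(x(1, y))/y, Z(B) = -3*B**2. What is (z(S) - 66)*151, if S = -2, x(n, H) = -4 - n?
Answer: -8607/2 ≈ -4303.5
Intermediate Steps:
z(y) = -75/y (z(y) = (-3*(-4 - 1*1)**2)/y = (-3*(-4 - 1)**2)/y = (-3*(-5)**2)/y = (-3*25)/y = -75/y)
(z(S) - 66)*151 = (-75/(-2) - 66)*151 = (-75*(-1/2) - 66)*151 = (75/2 - 66)*151 = -57/2*151 = -8607/2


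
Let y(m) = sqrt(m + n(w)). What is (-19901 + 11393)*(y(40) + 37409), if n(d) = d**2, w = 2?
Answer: -318275772 - 17016*sqrt(11) ≈ -3.1833e+8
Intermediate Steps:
y(m) = sqrt(4 + m) (y(m) = sqrt(m + 2**2) = sqrt(m + 4) = sqrt(4 + m))
(-19901 + 11393)*(y(40) + 37409) = (-19901 + 11393)*(sqrt(4 + 40) + 37409) = -8508*(sqrt(44) + 37409) = -8508*(2*sqrt(11) + 37409) = -8508*(37409 + 2*sqrt(11)) = -318275772 - 17016*sqrt(11)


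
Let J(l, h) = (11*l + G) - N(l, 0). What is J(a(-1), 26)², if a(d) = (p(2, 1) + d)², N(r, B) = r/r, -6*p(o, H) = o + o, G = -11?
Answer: 27889/81 ≈ 344.31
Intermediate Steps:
p(o, H) = -o/3 (p(o, H) = -(o + o)/6 = -o/3)
N(r, B) = 1
a(d) = (-⅔ + d)² (a(d) = (-⅓*2 + d)² = (-⅔ + d)²)
J(l, h) = -12 + 11*l (J(l, h) = (11*l - 11) - 1*1 = (-11 + 11*l) - 1 = -12 + 11*l)
J(a(-1), 26)² = (-12 + 11*((-2 + 3*(-1))²/9))² = (-12 + 11*((-2 - 3)²/9))² = (-12 + 11*((⅑)*(-5)²))² = (-12 + 11*((⅑)*25))² = (-12 + 11*(25/9))² = (-12 + 275/9)² = (167/9)² = 27889/81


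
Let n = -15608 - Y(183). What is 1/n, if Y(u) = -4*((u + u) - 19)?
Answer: -1/14220 ≈ -7.0323e-5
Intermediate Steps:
Y(u) = 76 - 8*u (Y(u) = -4*(2*u - 19) = -4*(-19 + 2*u) = 76 - 8*u)
n = -14220 (n = -15608 - (76 - 8*183) = -15608 - (76 - 1464) = -15608 - 1*(-1388) = -15608 + 1388 = -14220)
1/n = 1/(-14220) = -1/14220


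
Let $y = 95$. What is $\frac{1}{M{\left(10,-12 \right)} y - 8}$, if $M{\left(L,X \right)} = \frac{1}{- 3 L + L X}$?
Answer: $- \frac{30}{259} \approx -0.11583$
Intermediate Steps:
$\frac{1}{M{\left(10,-12 \right)} y - 8} = \frac{1}{\frac{1}{10 \left(-3 - 12\right)} 95 - 8} = \frac{1}{\frac{1}{10 \left(-15\right)} 95 - 8} = \frac{1}{\frac{1}{10} \left(- \frac{1}{15}\right) 95 - 8} = \frac{1}{\left(- \frac{1}{150}\right) 95 - 8} = \frac{1}{- \frac{19}{30} - 8} = \frac{1}{- \frac{259}{30}} = - \frac{30}{259}$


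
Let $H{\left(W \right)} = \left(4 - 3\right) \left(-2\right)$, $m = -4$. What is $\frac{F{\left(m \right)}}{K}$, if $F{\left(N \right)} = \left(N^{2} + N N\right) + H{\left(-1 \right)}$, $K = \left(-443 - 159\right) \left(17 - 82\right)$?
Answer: $\frac{3}{3913} \approx 0.00076667$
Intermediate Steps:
$H{\left(W \right)} = -2$ ($H{\left(W \right)} = 1 \left(-2\right) = -2$)
$K = 39130$ ($K = \left(-602\right) \left(-65\right) = 39130$)
$F{\left(N \right)} = -2 + 2 N^{2}$ ($F{\left(N \right)} = \left(N^{2} + N N\right) - 2 = \left(N^{2} + N^{2}\right) - 2 = 2 N^{2} - 2 = -2 + 2 N^{2}$)
$\frac{F{\left(m \right)}}{K} = \frac{-2 + 2 \left(-4\right)^{2}}{39130} = \left(-2 + 2 \cdot 16\right) \frac{1}{39130} = \left(-2 + 32\right) \frac{1}{39130} = 30 \cdot \frac{1}{39130} = \frac{3}{3913}$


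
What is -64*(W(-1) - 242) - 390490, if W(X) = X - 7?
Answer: -374490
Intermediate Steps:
W(X) = -7 + X
-64*(W(-1) - 242) - 390490 = -64*((-7 - 1) - 242) - 390490 = -64*(-8 - 242) - 390490 = -64*(-250) - 390490 = 16000 - 390490 = -374490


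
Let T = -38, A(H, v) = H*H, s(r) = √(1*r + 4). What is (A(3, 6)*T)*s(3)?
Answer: -342*√7 ≈ -904.85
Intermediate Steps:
s(r) = √(4 + r) (s(r) = √(r + 4) = √(4 + r))
A(H, v) = H²
(A(3, 6)*T)*s(3) = (3²*(-38))*√(4 + 3) = (9*(-38))*√7 = -342*√7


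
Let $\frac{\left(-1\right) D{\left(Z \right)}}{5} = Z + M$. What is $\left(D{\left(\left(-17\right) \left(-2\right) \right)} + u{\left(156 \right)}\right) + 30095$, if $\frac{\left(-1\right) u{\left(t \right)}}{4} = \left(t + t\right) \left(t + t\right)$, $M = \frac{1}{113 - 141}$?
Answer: $- \frac{10064623}{28} \approx -3.5945 \cdot 10^{5}$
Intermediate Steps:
$M = - \frac{1}{28}$ ($M = \frac{1}{-28} = - \frac{1}{28} \approx -0.035714$)
$u{\left(t \right)} = - 16 t^{2}$ ($u{\left(t \right)} = - 4 \left(t + t\right) \left(t + t\right) = - 4 \cdot 2 t 2 t = - 4 \cdot 4 t^{2} = - 16 t^{2}$)
$D{\left(Z \right)} = \frac{5}{28} - 5 Z$ ($D{\left(Z \right)} = - 5 \left(Z - \frac{1}{28}\right) = - 5 \left(- \frac{1}{28} + Z\right) = \frac{5}{28} - 5 Z$)
$\left(D{\left(\left(-17\right) \left(-2\right) \right)} + u{\left(156 \right)}\right) + 30095 = \left(\left(\frac{5}{28} - 5 \left(\left(-17\right) \left(-2\right)\right)\right) - 16 \cdot 156^{2}\right) + 30095 = \left(\left(\frac{5}{28} - 170\right) - 389376\right) + 30095 = \left(- \frac{4755}{28} - 389376\right) + 30095 = - \frac{10907283}{28} + 30095 = - \frac{10064623}{28}$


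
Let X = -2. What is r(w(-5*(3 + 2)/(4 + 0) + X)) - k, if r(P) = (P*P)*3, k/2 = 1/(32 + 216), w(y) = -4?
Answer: 5951/124 ≈ 47.992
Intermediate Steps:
k = 1/124 (k = 2/(32 + 216) = 2/248 = 2*(1/248) = 1/124 ≈ 0.0080645)
r(P) = 3*P² (r(P) = P²*3 = 3*P²)
r(w(-5*(3 + 2)/(4 + 0) + X)) - k = 3*(-4)² - 1*1/124 = 3*16 - 1/124 = 48 - 1/124 = 5951/124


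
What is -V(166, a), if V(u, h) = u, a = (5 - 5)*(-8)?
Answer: -166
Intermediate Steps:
a = 0 (a = 0*(-8) = 0)
-V(166, a) = -1*166 = -166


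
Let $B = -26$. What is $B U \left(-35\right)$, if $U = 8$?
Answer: $7280$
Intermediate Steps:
$B U \left(-35\right) = \left(-26\right) 8 \left(-35\right) = \left(-208\right) \left(-35\right) = 7280$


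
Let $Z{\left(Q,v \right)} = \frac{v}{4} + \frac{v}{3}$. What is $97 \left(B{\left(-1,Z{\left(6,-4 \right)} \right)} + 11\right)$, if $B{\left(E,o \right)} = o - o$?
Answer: $1067$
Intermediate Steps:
$Z{\left(Q,v \right)} = \frac{7 v}{12}$ ($Z{\left(Q,v \right)} = v \frac{1}{4} + v \frac{1}{3} = \frac{v}{4} + \frac{v}{3} = \frac{7 v}{12}$)
$B{\left(E,o \right)} = 0$
$97 \left(B{\left(-1,Z{\left(6,-4 \right)} \right)} + 11\right) = 97 \left(0 + 11\right) = 97 \cdot 11 = 1067$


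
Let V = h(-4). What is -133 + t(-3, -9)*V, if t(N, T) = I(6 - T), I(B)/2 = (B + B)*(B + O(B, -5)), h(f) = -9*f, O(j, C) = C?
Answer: 21467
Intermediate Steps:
I(B) = 4*B*(-5 + B) (I(B) = 2*((B + B)*(B - 5)) = 2*((2*B)*(-5 + B)) = 2*(2*B*(-5 + B)) = 4*B*(-5 + B))
t(N, T) = 4*(1 - T)*(6 - T) (t(N, T) = 4*(6 - T)*(-5 + (6 - T)) = 4*(6 - T)*(1 - T) = 4*(1 - T)*(6 - T))
V = 36 (V = -9*(-4) = 36)
-133 + t(-3, -9)*V = -133 + (4*(-1 - 9)*(-6 - 9))*36 = -133 + (4*(-10)*(-15))*36 = -133 + 600*36 = -133 + 21600 = 21467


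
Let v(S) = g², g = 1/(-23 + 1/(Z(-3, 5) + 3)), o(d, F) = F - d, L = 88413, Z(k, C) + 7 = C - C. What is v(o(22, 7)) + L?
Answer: 764684053/8649 ≈ 88413.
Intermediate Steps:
Z(k, C) = -7 (Z(k, C) = -7 + (C - C) = -7 + 0 = -7)
g = -4/93 (g = 1/(-23 + 1/(-7 + 3)) = 1/(-23 + 1/(-4)) = 1/(-23 - ¼) = 1/(-93/4) = -4/93 ≈ -0.043011)
v(S) = 16/8649 (v(S) = (-4/93)² = 16/8649)
v(o(22, 7)) + L = 16/8649 + 88413 = 764684053/8649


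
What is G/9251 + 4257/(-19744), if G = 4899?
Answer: 57344349/182651744 ≈ 0.31395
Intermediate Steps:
G/9251 + 4257/(-19744) = 4899/9251 + 4257/(-19744) = 4899*(1/9251) + 4257*(-1/19744) = 4899/9251 - 4257/19744 = 57344349/182651744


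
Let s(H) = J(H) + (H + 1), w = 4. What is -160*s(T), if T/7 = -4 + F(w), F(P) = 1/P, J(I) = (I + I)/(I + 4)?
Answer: 325960/89 ≈ 3662.5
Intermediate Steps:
J(I) = 2*I/(4 + I) (J(I) = (2*I)/(4 + I) = 2*I/(4 + I))
T = -105/4 (T = 7*(-4 + 1/4) = 7*(-4 + ¼) = 7*(-15/4) = -105/4 ≈ -26.250)
s(H) = 1 + H + 2*H/(4 + H) (s(H) = 2*H/(4 + H) + (H + 1) = 2*H/(4 + H) + (1 + H) = 1 + H + 2*H/(4 + H))
-160*s(T) = -160*(4 + (-105/4)² + 7*(-105/4))/(4 - 105/4) = -160*(4 + 11025/16 - 735/4)/(-89/4) = -(-640)*8149/(89*16) = -160*(-8149/356) = 325960/89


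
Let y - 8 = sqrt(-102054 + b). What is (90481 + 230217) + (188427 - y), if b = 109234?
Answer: 509117 - 2*sqrt(1795) ≈ 5.0903e+5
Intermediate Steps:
y = 8 + 2*sqrt(1795) (y = 8 + sqrt(-102054 + 109234) = 8 + sqrt(7180) = 8 + 2*sqrt(1795) ≈ 92.735)
(90481 + 230217) + (188427 - y) = (90481 + 230217) + (188427 - (8 + 2*sqrt(1795))) = 320698 + (188427 + (-8 - 2*sqrt(1795))) = 320698 + (188419 - 2*sqrt(1795)) = 509117 - 2*sqrt(1795)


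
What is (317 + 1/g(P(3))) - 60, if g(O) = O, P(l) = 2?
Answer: 515/2 ≈ 257.50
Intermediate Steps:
(317 + 1/g(P(3))) - 60 = (317 + 1/2) - 60 = (317 + ½) - 60 = 635/2 - 60 = 515/2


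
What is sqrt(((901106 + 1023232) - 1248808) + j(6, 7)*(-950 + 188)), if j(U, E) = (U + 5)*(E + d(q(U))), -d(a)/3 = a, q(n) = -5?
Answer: sqrt(491126) ≈ 700.80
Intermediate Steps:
d(a) = -3*a
j(U, E) = (5 + U)*(15 + E) (j(U, E) = (U + 5)*(E - 3*(-5)) = (5 + U)*(E + 15) = (5 + U)*(15 + E))
sqrt(((901106 + 1023232) - 1248808) + j(6, 7)*(-950 + 188)) = sqrt(((901106 + 1023232) - 1248808) + (75 + 5*7 + 15*6 + 7*6)*(-950 + 188)) = sqrt((1924338 - 1248808) + (75 + 35 + 90 + 42)*(-762)) = sqrt(675530 + 242*(-762)) = sqrt(675530 - 184404) = sqrt(491126)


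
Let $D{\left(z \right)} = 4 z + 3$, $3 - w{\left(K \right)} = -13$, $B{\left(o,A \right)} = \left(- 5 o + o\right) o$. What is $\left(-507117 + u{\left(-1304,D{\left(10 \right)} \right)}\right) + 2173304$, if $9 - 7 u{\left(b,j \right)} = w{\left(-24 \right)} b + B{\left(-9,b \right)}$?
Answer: $\frac{11684506}{7} \approx 1.6692 \cdot 10^{6}$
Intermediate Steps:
$B{\left(o,A \right)} = - 4 o^{2}$ ($B{\left(o,A \right)} = - 4 o o = - 4 o^{2}$)
$w{\left(K \right)} = 16$ ($w{\left(K \right)} = 3 - -13 = 3 + 13 = 16$)
$D{\left(z \right)} = 3 + 4 z$
$u{\left(b,j \right)} = \frac{333}{7} - \frac{16 b}{7}$ ($u{\left(b,j \right)} = \frac{9}{7} - \frac{16 b - 4 \left(-9\right)^{2}}{7} = \frac{9}{7} - \frac{16 b - 324}{7} = \frac{9}{7} - \frac{-324 + 16 b}{7} = \frac{9}{7} - \left(- \frac{324}{7} + \frac{16 b}{7}\right) = \frac{333}{7} - \frac{16 b}{7}$)
$\left(-507117 + u{\left(-1304,D{\left(10 \right)} \right)}\right) + 2173304 = \left(-507117 + \left(\frac{333}{7} - - \frac{20864}{7}\right)\right) + 2173304 = \left(-507117 + \left(\frac{333}{7} + \frac{20864}{7}\right)\right) + 2173304 = \left(-507117 + \frac{21197}{7}\right) + 2173304 = - \frac{3528622}{7} + 2173304 = \frac{11684506}{7}$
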